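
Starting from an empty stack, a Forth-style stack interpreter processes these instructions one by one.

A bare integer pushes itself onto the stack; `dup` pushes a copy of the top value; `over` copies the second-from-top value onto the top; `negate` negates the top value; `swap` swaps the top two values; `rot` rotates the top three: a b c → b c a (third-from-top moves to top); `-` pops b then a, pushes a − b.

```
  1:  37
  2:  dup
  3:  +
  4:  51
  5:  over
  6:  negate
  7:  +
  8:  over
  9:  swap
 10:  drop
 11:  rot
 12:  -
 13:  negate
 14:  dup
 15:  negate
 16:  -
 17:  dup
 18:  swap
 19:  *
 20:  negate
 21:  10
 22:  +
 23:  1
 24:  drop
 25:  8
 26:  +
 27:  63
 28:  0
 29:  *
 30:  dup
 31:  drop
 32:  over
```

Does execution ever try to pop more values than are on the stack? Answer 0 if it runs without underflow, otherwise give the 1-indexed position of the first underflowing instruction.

11

37     : [37]
dup    : [37, 37]
+      : [74]
51     : [74, 51]
over   : [74, 51, 74]
negate : [74, 51, -74]
+      : [74, -23]
over   : [74, -23, 74]
swap   : [74, 74, -23]
drop   : [74, 74]
rot  — needs 3 operands, stack has 2 → underflow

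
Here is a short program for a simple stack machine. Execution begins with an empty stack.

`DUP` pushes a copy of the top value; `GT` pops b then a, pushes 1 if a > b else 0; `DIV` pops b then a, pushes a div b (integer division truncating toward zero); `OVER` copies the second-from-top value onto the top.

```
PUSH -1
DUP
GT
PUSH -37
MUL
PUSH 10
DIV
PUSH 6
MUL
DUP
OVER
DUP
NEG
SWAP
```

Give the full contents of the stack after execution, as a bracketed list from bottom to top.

[0, 0, 0, 0]

PUSH -1  -> [-1]
DUP      -> [-1, -1]
GT       -> [0]
PUSH -37 -> [0, -37]
MUL      -> [0]
PUSH 10  -> [0, 10]
DIV      -> [0]
PUSH 6   -> [0, 6]
MUL      -> [0]
DUP      -> [0, 0]
OVER     -> [0, 0, 0]
DUP      -> [0, 0, 0, 0]
NEG      -> [0, 0, 0, 0]
SWAP     -> [0, 0, 0, 0]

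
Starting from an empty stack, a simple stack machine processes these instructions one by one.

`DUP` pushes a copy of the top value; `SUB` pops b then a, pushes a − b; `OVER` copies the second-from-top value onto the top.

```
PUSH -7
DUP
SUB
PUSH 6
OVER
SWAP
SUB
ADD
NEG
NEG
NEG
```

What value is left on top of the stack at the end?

6

PUSH -7 : [-7]
DUP     : [-7, -7]
SUB     : [0]
PUSH 6  : [0, 6]
OVER    : [0, 6, 0]
SWAP    : [0, 0, 6]
SUB     : [0, -6]
ADD     : [-6]
NEG     : [6]
NEG     : [-6]
NEG     : [6]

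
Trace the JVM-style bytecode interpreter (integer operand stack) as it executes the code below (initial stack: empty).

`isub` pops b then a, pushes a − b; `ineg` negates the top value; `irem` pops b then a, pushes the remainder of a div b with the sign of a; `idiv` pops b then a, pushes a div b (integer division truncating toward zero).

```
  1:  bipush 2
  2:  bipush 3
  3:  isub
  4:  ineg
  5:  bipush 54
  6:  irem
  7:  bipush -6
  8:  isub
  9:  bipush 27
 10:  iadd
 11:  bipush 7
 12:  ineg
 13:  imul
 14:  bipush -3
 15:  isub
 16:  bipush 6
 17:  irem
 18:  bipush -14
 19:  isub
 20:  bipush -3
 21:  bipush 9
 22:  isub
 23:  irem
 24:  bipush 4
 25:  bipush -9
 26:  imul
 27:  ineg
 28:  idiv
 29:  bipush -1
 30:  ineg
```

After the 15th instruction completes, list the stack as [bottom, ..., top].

[-235]

bipush 2  → [2]
bipush 3  → [2, 3]
isub      → [-1]
ineg      → [1]
bipush 54 → [1, 54]
irem      → [1]
bipush -6 → [1, -6]
isub      → [7]
bipush 27 → [7, 27]
iadd      → [34]
bipush 7  → [34, 7]
ineg      → [34, -7]
imul      → [-238]
bipush -3 → [-238, -3]
isub      → [-235]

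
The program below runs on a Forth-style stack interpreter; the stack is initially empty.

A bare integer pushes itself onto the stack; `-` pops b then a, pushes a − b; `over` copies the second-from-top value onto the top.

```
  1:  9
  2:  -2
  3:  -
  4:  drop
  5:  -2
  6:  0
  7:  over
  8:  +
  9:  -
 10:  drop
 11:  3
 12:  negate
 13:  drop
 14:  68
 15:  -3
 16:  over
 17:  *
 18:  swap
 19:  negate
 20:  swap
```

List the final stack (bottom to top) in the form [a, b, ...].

9      → 9
-2     → 9 -2
-      → 11
drop   → (empty)
-2     → -2
0      → -2 0
over   → -2 0 -2
+      → -2 -2
-      → 0
drop   → (empty)
3      → 3
negate → -3
drop   → (empty)
68     → 68
-3     → 68 -3
over   → 68 -3 68
*      → 68 -204
swap   → -204 68
negate → -204 -68
swap   → -68 -204

[-68, -204]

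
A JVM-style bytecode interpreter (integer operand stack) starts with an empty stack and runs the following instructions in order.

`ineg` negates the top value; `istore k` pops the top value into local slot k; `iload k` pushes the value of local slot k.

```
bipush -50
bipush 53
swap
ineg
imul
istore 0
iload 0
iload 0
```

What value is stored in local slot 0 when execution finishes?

2650

bipush -50  -50
bipush 53   -50 53
swap        53 -50
ineg        53 50
imul        2650
istore 0    (empty)
iload 0     2650
iload 0     2650 2650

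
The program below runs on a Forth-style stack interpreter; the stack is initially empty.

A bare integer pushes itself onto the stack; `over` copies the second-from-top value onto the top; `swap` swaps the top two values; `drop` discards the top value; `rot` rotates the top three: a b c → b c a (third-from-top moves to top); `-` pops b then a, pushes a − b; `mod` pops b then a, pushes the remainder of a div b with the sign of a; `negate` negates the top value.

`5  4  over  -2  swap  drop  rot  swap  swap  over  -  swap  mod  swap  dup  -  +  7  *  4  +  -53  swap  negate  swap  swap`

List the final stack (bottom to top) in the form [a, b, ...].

5       5
4       5 4
over    5 4 5
-2      5 4 5 -2
swap    5 4 -2 5
drop    5 4 -2
rot     4 -2 5
swap    4 5 -2
swap    4 -2 5
over    4 -2 5 -2
-       4 -2 7
swap    4 7 -2
mod     4 1
swap    1 4
dup     1 4 4
-       1 0
+       1
7       1 7
*       7
4       7 4
+       11
-53     11 -53
swap    -53 11
negate  -53 -11
swap    -11 -53
swap    -53 -11

[-53, -11]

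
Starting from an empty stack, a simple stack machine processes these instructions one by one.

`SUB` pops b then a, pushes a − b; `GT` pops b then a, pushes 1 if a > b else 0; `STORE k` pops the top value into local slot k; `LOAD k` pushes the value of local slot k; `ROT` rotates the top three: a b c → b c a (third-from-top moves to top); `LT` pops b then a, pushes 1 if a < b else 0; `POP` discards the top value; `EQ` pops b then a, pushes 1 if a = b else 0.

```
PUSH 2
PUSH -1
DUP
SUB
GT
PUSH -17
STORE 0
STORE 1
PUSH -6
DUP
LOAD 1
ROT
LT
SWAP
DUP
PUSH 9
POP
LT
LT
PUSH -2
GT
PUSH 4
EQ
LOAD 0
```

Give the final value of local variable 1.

PUSH 2   : [2]
PUSH -1  : [2, -1]
DUP      : [2, -1, -1]
SUB      : [2, 0]
GT       : [1]
PUSH -17 : [1, -17]
STORE 0  : [1]
STORE 1  : []
PUSH -6  : [-6]
DUP      : [-6, -6]
LOAD 1   : [-6, -6, 1]
ROT      : [-6, 1, -6]
LT       : [-6, 0]
SWAP     : [0, -6]
DUP      : [0, -6, -6]
PUSH 9   : [0, -6, -6, 9]
POP      : [0, -6, -6]
LT       : [0, 0]
LT       : [0]
PUSH -2  : [0, -2]
GT       : [1]
PUSH 4   : [1, 4]
EQ       : [0]
LOAD 0   : [0, -17]

1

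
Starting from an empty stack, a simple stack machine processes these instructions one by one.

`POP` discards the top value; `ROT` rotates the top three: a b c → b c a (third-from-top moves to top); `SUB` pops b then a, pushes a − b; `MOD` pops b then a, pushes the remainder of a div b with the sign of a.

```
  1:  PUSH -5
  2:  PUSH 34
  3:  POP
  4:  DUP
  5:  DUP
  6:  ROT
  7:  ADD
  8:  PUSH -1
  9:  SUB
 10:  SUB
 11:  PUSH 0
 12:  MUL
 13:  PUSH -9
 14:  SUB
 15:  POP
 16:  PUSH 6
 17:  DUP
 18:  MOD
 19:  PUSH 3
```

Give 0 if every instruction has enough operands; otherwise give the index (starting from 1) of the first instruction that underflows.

PUSH -5 -> -5
PUSH 34 -> -5 34
POP     -> -5
DUP     -> -5 -5
DUP     -> -5 -5 -5
ROT     -> -5 -5 -5
ADD     -> -5 -10
PUSH -1 -> -5 -10 -1
SUB     -> -5 -9
SUB     -> 4
PUSH 0  -> 4 0
MUL     -> 0
PUSH -9 -> 0 -9
SUB     -> 9
POP     -> (empty)
PUSH 6  -> 6
DUP     -> 6 6
MOD     -> 0
PUSH 3  -> 0 3

0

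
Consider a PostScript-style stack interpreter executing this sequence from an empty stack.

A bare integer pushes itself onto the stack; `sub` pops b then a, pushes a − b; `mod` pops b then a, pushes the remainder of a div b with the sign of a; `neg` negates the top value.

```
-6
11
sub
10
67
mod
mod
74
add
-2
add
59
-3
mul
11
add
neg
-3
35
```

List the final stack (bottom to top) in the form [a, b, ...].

-6   -6
11   -6 11
sub  -17
10   -17 10
67   -17 10 67
mod  -17 10
mod  -7
74   -7 74
add  67
-2   67 -2
add  65
59   65 59
-3   65 59 -3
mul  65 -177
11   65 -177 11
add  65 -166
neg  65 166
-3   65 166 -3
35   65 166 -3 35

[65, 166, -3, 35]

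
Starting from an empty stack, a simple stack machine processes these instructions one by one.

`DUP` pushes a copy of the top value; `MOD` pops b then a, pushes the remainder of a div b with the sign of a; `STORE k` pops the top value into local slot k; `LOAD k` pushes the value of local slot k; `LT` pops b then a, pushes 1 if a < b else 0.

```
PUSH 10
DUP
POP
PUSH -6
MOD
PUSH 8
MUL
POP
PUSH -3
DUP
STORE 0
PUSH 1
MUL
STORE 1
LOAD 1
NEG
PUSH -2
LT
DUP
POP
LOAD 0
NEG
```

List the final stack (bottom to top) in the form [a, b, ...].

PUSH 10 : [10]
DUP     : [10, 10]
POP     : [10]
PUSH -6 : [10, -6]
MOD     : [4]
PUSH 8  : [4, 8]
MUL     : [32]
POP     : []
PUSH -3 : [-3]
DUP     : [-3, -3]
STORE 0 : [-3]
PUSH 1  : [-3, 1]
MUL     : [-3]
STORE 1 : []
LOAD 1  : [-3]
NEG     : [3]
PUSH -2 : [3, -2]
LT      : [0]
DUP     : [0, 0]
POP     : [0]
LOAD 0  : [0, -3]
NEG     : [0, 3]

[0, 3]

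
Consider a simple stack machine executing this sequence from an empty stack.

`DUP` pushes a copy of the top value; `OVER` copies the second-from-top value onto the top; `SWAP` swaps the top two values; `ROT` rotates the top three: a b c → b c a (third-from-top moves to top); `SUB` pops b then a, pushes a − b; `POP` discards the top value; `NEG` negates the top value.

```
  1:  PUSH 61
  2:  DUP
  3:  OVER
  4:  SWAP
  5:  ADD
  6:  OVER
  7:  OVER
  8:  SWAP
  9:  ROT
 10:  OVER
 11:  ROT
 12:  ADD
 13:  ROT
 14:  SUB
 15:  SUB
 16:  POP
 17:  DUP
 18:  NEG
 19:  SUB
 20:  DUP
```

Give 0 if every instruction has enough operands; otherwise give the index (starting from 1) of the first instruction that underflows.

0

PUSH 61 → 61
DUP     → 61 61
OVER    → 61 61 61
SWAP    → 61 61 61
ADD     → 61 122
OVER    → 61 122 61
OVER    → 61 122 61 122
SWAP    → 61 122 122 61
ROT     → 61 122 61 122
OVER    → 61 122 61 122 61
ROT     → 61 122 122 61 61
ADD     → 61 122 122 122
ROT     → 61 122 122 122
SUB     → 61 122 0
SUB     → 61 122
POP     → 61
DUP     → 61 61
NEG     → 61 -61
SUB     → 122
DUP     → 122 122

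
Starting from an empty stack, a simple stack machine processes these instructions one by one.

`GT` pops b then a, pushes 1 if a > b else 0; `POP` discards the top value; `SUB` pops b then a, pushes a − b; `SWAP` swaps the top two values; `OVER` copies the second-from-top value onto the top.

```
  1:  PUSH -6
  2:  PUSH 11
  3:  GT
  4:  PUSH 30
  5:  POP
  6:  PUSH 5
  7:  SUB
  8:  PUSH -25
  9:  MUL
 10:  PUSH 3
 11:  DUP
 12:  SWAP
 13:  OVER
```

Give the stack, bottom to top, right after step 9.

PUSH -6  → [-6]
PUSH 11  → [-6, 11]
GT       → [0]
PUSH 30  → [0, 30]
POP      → [0]
PUSH 5   → [0, 5]
SUB      → [-5]
PUSH -25 → [-5, -25]
MUL      → [125]

[125]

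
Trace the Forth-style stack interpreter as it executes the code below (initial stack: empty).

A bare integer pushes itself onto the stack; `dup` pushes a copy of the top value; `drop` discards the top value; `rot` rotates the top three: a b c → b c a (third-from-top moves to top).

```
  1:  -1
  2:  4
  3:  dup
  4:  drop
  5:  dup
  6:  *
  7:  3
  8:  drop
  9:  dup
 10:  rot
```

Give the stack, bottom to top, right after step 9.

[-1, 16, 16]

-1   : -1
4    : -1 4
dup  : -1 4 4
drop : -1 4
dup  : -1 4 4
*    : -1 16
3    : -1 16 3
drop : -1 16
dup  : -1 16 16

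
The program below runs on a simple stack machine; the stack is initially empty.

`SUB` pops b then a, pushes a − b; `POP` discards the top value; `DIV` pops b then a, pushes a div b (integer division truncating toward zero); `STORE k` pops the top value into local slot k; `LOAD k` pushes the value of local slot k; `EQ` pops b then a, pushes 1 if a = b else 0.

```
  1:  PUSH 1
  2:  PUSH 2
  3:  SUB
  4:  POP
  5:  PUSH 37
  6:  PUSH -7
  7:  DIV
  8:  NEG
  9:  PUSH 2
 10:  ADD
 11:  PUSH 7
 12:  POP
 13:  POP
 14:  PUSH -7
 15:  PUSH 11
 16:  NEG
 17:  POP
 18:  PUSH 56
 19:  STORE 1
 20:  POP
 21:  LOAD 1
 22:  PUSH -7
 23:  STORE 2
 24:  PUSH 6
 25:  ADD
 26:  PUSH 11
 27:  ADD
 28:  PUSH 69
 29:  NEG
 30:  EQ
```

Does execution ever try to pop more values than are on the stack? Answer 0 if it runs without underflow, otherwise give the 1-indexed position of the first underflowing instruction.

0

PUSH 1  -> 1
PUSH 2  -> 1 2
SUB     -> -1
POP     -> (empty)
PUSH 37 -> 37
PUSH -7 -> 37 -7
DIV     -> -5
NEG     -> 5
PUSH 2  -> 5 2
ADD     -> 7
PUSH 7  -> 7 7
POP     -> 7
POP     -> (empty)
PUSH -7 -> -7
PUSH 11 -> -7 11
NEG     -> -7 -11
POP     -> -7
PUSH 56 -> -7 56
STORE 1 -> -7
POP     -> (empty)
LOAD 1  -> 56
PUSH -7 -> 56 -7
STORE 2 -> 56
PUSH 6  -> 56 6
ADD     -> 62
PUSH 11 -> 62 11
ADD     -> 73
PUSH 69 -> 73 69
NEG     -> 73 -69
EQ      -> 0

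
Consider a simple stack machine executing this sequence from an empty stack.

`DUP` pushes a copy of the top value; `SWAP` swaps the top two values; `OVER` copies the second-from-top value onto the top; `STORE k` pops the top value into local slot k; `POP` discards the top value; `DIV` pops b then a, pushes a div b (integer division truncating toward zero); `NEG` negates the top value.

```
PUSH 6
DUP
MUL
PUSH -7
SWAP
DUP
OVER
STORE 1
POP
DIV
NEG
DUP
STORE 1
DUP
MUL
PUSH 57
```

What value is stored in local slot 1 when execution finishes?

0

PUSH 6  : [6]
DUP     : [6, 6]
MUL     : [36]
PUSH -7 : [36, -7]
SWAP    : [-7, 36]
DUP     : [-7, 36, 36]
OVER    : [-7, 36, 36, 36]
STORE 1 : [-7, 36, 36]
POP     : [-7, 36]
DIV     : [0]
NEG     : [0]
DUP     : [0, 0]
STORE 1 : [0]
DUP     : [0, 0]
MUL     : [0]
PUSH 57 : [0, 57]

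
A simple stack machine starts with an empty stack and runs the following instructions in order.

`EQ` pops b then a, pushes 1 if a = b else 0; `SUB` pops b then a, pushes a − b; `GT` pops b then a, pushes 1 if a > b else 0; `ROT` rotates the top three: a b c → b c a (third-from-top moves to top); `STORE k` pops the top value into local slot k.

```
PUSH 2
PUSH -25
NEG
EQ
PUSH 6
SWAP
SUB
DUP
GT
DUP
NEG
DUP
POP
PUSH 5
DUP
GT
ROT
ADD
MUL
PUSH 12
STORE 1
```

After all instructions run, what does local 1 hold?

PUSH 2    [2]
PUSH -25  [2, -25]
NEG       [2, 25]
EQ        [0]
PUSH 6    [0, 6]
SWAP      [6, 0]
SUB       [6]
DUP       [6, 6]
GT        [0]
DUP       [0, 0]
NEG       [0, 0]
DUP       [0, 0, 0]
POP       [0, 0]
PUSH 5    [0, 0, 5]
DUP       [0, 0, 5, 5]
GT        [0, 0, 0]
ROT       [0, 0, 0]
ADD       [0, 0]
MUL       [0]
PUSH 12   [0, 12]
STORE 1   [0]

12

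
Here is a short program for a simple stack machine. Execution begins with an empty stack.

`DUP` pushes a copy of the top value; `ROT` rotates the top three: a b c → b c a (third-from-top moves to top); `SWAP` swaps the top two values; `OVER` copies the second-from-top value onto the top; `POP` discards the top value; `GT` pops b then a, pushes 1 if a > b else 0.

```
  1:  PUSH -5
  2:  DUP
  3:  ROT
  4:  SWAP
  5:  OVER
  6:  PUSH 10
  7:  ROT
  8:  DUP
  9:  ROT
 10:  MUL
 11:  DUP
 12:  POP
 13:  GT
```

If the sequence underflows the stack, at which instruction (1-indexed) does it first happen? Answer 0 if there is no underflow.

3

PUSH -5  -5
DUP      -5 -5
ROT  — needs 3 operands, stack has 2 → underflow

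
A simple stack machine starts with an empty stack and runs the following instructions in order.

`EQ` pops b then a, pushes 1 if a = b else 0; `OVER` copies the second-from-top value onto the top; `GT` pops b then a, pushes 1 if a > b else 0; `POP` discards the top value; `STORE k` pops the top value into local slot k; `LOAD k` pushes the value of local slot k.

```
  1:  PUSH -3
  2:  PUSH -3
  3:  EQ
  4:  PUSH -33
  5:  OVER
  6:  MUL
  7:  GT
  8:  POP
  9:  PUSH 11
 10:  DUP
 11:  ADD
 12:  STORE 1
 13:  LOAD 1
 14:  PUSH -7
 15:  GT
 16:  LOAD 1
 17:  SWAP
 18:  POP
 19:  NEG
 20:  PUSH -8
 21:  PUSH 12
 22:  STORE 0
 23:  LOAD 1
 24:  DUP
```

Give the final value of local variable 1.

22

PUSH -3   -3
PUSH -3   -3 -3
EQ        1
PUSH -33  1 -33
OVER      1 -33 1
MUL       1 -33
GT        1
POP       (empty)
PUSH 11   11
DUP       11 11
ADD       22
STORE 1   (empty)
LOAD 1    22
PUSH -7   22 -7
GT        1
LOAD 1    1 22
SWAP      22 1
POP       22
NEG       -22
PUSH -8   -22 -8
PUSH 12   -22 -8 12
STORE 0   -22 -8
LOAD 1    -22 -8 22
DUP       -22 -8 22 22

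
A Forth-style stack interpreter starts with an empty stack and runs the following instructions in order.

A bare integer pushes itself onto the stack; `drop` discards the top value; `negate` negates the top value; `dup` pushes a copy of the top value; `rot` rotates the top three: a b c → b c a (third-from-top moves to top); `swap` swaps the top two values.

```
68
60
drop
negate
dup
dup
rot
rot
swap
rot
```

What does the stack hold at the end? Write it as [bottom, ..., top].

68     -> 68
60     -> 68 60
drop   -> 68
negate -> -68
dup    -> -68 -68
dup    -> -68 -68 -68
rot    -> -68 -68 -68
rot    -> -68 -68 -68
swap   -> -68 -68 -68
rot    -> -68 -68 -68

[-68, -68, -68]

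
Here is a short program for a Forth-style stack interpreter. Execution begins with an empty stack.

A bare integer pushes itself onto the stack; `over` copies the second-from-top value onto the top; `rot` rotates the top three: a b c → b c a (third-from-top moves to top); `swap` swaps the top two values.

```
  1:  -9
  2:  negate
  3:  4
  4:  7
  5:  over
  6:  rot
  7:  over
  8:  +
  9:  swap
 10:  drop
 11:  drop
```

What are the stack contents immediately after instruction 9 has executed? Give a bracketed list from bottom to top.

-9     : -9
negate : 9
4      : 9 4
7      : 9 4 7
over   : 9 4 7 4
rot    : 9 7 4 4
over   : 9 7 4 4 4
+      : 9 7 4 8
swap   : 9 7 8 4

[9, 7, 8, 4]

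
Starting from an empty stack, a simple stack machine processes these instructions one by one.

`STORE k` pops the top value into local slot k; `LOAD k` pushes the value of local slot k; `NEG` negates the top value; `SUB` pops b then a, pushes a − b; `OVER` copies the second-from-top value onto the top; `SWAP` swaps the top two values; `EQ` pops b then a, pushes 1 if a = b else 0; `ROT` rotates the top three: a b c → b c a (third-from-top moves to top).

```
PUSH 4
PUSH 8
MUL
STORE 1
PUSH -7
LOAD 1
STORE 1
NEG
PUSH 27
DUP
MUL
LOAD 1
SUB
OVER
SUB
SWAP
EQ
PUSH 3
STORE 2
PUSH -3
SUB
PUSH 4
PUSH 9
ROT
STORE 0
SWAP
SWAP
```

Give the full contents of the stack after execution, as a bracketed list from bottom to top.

[4, 9]

PUSH 4  → 4
PUSH 8  → 4 8
MUL     → 32
STORE 1 → (empty)
PUSH -7 → -7
LOAD 1  → -7 32
STORE 1 → -7
NEG     → 7
PUSH 27 → 7 27
DUP     → 7 27 27
MUL     → 7 729
LOAD 1  → 7 729 32
SUB     → 7 697
OVER    → 7 697 7
SUB     → 7 690
SWAP    → 690 7
EQ      → 0
PUSH 3  → 0 3
STORE 2 → 0
PUSH -3 → 0 -3
SUB     → 3
PUSH 4  → 3 4
PUSH 9  → 3 4 9
ROT     → 4 9 3
STORE 0 → 4 9
SWAP    → 9 4
SWAP    → 4 9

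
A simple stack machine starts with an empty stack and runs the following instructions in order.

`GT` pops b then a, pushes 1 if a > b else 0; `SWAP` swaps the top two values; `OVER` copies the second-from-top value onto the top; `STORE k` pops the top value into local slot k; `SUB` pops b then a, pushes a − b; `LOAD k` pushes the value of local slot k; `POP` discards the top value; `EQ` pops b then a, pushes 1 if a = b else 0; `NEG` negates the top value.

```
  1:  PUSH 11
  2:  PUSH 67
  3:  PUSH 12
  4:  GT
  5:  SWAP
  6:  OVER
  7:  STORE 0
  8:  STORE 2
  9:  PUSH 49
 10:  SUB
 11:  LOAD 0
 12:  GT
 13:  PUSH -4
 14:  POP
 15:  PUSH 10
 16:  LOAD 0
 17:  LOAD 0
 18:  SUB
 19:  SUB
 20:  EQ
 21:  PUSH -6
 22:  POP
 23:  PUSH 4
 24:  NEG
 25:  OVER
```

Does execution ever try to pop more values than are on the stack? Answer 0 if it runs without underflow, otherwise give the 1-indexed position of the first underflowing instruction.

PUSH 11 : 11
PUSH 67 : 11 67
PUSH 12 : 11 67 12
GT      : 11 1
SWAP    : 1 11
OVER    : 1 11 1
STORE 0 : 1 11
STORE 2 : 1
PUSH 49 : 1 49
SUB     : -48
LOAD 0  : -48 1
GT      : 0
PUSH -4 : 0 -4
POP     : 0
PUSH 10 : 0 10
LOAD 0  : 0 10 1
LOAD 0  : 0 10 1 1
SUB     : 0 10 0
SUB     : 0 10
EQ      : 0
PUSH -6 : 0 -6
POP     : 0
PUSH 4  : 0 4
NEG     : 0 -4
OVER    : 0 -4 0

0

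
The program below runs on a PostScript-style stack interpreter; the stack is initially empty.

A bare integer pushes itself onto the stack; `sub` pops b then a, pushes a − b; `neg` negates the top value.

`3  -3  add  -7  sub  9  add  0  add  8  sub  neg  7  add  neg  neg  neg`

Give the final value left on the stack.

3   : 3
-3  : 3 -3
add : 0
-7  : 0 -7
sub : 7
9   : 7 9
add : 16
0   : 16 0
add : 16
8   : 16 8
sub : 8
neg : -8
7   : -8 7
add : -1
neg : 1
neg : -1
neg : 1

1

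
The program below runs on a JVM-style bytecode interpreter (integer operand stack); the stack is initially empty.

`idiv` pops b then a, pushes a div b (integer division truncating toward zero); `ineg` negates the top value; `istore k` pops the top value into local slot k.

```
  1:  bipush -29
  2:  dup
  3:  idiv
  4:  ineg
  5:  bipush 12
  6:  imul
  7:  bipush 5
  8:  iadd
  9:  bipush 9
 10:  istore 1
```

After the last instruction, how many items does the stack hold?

bipush -29 -> -29
dup        -> -29 -29
idiv       -> 1
ineg       -> -1
bipush 12  -> -1 12
imul       -> -12
bipush 5   -> -12 5
iadd       -> -7
bipush 9   -> -7 9
istore 1   -> -7

1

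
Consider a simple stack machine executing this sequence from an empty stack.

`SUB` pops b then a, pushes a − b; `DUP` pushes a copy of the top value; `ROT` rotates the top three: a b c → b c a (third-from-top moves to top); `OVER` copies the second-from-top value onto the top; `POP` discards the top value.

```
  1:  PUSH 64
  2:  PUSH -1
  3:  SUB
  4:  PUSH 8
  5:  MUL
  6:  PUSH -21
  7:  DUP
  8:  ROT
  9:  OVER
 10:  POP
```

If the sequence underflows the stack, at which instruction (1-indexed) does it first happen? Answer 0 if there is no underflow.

PUSH 64  → 64
PUSH -1  → 64 -1
SUB      → 65
PUSH 8   → 65 8
MUL      → 520
PUSH -21 → 520 -21
DUP      → 520 -21 -21
ROT      → -21 -21 520
OVER     → -21 -21 520 -21
POP      → -21 -21 520

0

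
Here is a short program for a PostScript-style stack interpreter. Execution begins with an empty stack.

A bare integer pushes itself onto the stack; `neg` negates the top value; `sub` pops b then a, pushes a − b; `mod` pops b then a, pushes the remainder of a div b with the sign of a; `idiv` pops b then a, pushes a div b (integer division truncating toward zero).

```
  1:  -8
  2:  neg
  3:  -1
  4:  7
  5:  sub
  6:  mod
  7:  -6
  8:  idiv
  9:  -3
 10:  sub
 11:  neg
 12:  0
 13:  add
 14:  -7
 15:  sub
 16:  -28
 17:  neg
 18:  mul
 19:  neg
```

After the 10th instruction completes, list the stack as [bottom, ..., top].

[3]

-8   : -8
neg  : 8
-1   : 8 -1
7    : 8 -1 7
sub  : 8 -8
mod  : 0
-6   : 0 -6
idiv : 0
-3   : 0 -3
sub  : 3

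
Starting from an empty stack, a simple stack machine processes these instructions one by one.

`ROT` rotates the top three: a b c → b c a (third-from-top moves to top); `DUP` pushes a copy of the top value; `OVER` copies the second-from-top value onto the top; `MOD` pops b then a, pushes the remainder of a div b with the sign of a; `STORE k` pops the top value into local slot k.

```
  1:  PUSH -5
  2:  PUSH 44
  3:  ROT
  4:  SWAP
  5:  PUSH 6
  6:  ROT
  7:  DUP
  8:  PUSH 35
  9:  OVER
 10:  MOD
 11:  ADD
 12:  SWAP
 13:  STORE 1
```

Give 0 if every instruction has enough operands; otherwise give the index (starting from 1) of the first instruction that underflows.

PUSH -5 → -5
PUSH 44 → -5 44
ROT  — needs 3 operands, stack has 2 → underflow

3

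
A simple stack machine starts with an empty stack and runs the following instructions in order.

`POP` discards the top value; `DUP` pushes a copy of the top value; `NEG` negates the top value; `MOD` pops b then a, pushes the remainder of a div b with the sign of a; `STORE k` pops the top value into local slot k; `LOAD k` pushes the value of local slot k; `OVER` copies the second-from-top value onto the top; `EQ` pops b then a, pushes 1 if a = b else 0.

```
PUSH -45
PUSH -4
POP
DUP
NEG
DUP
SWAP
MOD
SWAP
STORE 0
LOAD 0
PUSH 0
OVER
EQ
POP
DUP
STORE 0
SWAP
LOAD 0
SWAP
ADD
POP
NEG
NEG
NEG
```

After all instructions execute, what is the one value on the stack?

PUSH -45 : [-45]
PUSH -4  : [-45, -4]
POP      : [-45]
DUP      : [-45, -45]
NEG      : [-45, 45]
DUP      : [-45, 45, 45]
SWAP     : [-45, 45, 45]
MOD      : [-45, 0]
SWAP     : [0, -45]
STORE 0  : [0]
LOAD 0   : [0, -45]
PUSH 0   : [0, -45, 0]
OVER     : [0, -45, 0, -45]
EQ       : [0, -45, 0]
POP      : [0, -45]
DUP      : [0, -45, -45]
STORE 0  : [0, -45]
SWAP     : [-45, 0]
LOAD 0   : [-45, 0, -45]
SWAP     : [-45, -45, 0]
ADD      : [-45, -45]
POP      : [-45]
NEG      : [45]
NEG      : [-45]
NEG      : [45]

45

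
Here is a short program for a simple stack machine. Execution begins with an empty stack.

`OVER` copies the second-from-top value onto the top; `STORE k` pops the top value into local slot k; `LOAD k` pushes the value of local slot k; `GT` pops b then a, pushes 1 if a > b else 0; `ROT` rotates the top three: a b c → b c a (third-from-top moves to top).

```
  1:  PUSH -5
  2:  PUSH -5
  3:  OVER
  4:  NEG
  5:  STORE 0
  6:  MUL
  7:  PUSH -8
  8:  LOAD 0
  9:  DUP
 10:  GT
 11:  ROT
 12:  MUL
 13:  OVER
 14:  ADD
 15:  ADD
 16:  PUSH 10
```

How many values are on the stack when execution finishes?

PUSH -5 -> -5
PUSH -5 -> -5 -5
OVER    -> -5 -5 -5
NEG     -> -5 -5 5
STORE 0 -> -5 -5
MUL     -> 25
PUSH -8 -> 25 -8
LOAD 0  -> 25 -8 5
DUP     -> 25 -8 5 5
GT      -> 25 -8 0
ROT     -> -8 0 25
MUL     -> -8 0
OVER    -> -8 0 -8
ADD     -> -8 -8
ADD     -> -16
PUSH 10 -> -16 10

2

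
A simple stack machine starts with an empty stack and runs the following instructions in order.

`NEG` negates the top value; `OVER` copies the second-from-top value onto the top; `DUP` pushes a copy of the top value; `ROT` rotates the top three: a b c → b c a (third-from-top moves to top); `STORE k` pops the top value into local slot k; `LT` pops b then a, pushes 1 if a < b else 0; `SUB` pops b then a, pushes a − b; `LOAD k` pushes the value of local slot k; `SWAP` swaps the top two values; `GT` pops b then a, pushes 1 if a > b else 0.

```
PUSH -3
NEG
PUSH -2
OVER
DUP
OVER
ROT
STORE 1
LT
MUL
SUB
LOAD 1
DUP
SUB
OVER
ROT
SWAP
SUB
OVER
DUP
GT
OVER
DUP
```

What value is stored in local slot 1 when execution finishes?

3

PUSH -3 : [-3]
NEG     : [3]
PUSH -2 : [3, -2]
OVER    : [3, -2, 3]
DUP     : [3, -2, 3, 3]
OVER    : [3, -2, 3, 3, 3]
ROT     : [3, -2, 3, 3, 3]
STORE 1 : [3, -2, 3, 3]
LT      : [3, -2, 0]
MUL     : [3, 0]
SUB     : [3]
LOAD 1  : [3, 3]
DUP     : [3, 3, 3]
SUB     : [3, 0]
OVER    : [3, 0, 3]
ROT     : [0, 3, 3]
SWAP    : [0, 3, 3]
SUB     : [0, 0]
OVER    : [0, 0, 0]
DUP     : [0, 0, 0, 0]
GT      : [0, 0, 0]
OVER    : [0, 0, 0, 0]
DUP     : [0, 0, 0, 0, 0]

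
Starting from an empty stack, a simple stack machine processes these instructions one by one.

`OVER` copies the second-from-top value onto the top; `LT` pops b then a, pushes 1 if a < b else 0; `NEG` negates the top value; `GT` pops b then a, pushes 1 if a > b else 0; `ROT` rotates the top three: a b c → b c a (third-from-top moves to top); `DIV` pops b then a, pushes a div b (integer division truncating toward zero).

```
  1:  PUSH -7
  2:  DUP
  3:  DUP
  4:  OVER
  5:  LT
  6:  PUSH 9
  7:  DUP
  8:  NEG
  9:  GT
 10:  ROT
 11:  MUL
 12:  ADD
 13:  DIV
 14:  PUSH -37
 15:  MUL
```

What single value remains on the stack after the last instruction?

-37

PUSH -7  -> -7
DUP      -> -7 -7
DUP      -> -7 -7 -7
OVER     -> -7 -7 -7 -7
LT       -> -7 -7 0
PUSH 9   -> -7 -7 0 9
DUP      -> -7 -7 0 9 9
NEG      -> -7 -7 0 9 -9
GT       -> -7 -7 0 1
ROT      -> -7 0 1 -7
MUL      -> -7 0 -7
ADD      -> -7 -7
DIV      -> 1
PUSH -37 -> 1 -37
MUL      -> -37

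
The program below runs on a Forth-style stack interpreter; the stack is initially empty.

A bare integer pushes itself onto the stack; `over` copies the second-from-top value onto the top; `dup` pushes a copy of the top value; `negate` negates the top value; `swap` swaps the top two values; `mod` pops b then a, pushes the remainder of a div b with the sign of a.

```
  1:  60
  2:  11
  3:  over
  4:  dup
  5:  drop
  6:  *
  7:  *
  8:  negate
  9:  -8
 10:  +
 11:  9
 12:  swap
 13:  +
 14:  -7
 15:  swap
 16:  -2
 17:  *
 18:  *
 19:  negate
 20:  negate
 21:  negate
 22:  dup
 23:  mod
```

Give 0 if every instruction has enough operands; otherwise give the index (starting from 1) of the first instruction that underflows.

60     : [60]
11     : [60, 11]
over   : [60, 11, 60]
dup    : [60, 11, 60, 60]
drop   : [60, 11, 60]
*      : [60, 660]
*      : [39600]
negate : [-39600]
-8     : [-39600, -8]
+      : [-39608]
9      : [-39608, 9]
swap   : [9, -39608]
+      : [-39599]
-7     : [-39599, -7]
swap   : [-7, -39599]
-2     : [-7, -39599, -2]
*      : [-7, 79198]
*      : [-554386]
negate : [554386]
negate : [-554386]
negate : [554386]
dup    : [554386, 554386]
mod    : [0]

0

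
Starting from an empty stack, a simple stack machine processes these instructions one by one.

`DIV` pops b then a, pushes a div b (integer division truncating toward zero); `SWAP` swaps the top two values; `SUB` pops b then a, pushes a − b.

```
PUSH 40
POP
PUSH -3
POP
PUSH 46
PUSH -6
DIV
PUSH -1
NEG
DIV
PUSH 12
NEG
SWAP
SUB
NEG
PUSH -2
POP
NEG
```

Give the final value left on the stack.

-5

PUSH 40 : 40
POP     : (empty)
PUSH -3 : -3
POP     : (empty)
PUSH 46 : 46
PUSH -6 : 46 -6
DIV     : -7
PUSH -1 : -7 -1
NEG     : -7 1
DIV     : -7
PUSH 12 : -7 12
NEG     : -7 -12
SWAP    : -12 -7
SUB     : -5
NEG     : 5
PUSH -2 : 5 -2
POP     : 5
NEG     : -5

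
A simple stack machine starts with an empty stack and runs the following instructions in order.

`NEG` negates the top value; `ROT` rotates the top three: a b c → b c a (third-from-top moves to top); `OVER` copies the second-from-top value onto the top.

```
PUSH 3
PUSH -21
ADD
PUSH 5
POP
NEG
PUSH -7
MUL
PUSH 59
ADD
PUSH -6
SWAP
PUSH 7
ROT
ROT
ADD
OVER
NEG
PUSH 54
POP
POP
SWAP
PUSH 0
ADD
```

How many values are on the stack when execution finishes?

2

PUSH 3    [3]
PUSH -21  [3, -21]
ADD       [-18]
PUSH 5    [-18, 5]
POP       [-18]
NEG       [18]
PUSH -7   [18, -7]
MUL       [-126]
PUSH 59   [-126, 59]
ADD       [-67]
PUSH -6   [-67, -6]
SWAP      [-6, -67]
PUSH 7    [-6, -67, 7]
ROT       [-67, 7, -6]
ROT       [7, -6, -67]
ADD       [7, -73]
OVER      [7, -73, 7]
NEG       [7, -73, -7]
PUSH 54   [7, -73, -7, 54]
POP       [7, -73, -7]
POP       [7, -73]
SWAP      [-73, 7]
PUSH 0    [-73, 7, 0]
ADD       [-73, 7]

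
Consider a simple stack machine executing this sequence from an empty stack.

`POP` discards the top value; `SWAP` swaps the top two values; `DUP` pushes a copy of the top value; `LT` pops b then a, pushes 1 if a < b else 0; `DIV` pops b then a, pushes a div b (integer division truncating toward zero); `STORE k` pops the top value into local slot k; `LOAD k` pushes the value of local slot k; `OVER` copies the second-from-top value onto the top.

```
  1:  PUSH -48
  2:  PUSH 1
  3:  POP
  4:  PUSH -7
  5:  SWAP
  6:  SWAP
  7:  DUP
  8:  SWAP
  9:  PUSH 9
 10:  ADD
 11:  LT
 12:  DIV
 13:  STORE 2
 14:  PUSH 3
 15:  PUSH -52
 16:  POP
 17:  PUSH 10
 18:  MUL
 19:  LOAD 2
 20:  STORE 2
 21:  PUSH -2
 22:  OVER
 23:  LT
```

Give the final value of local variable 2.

PUSH -48 → -48
PUSH 1   → -48 1
POP      → -48
PUSH -7  → -48 -7
SWAP     → -7 -48
SWAP     → -48 -7
DUP      → -48 -7 -7
SWAP     → -48 -7 -7
PUSH 9   → -48 -7 -7 9
ADD      → -48 -7 2
LT       → -48 1
DIV      → -48
STORE 2  → (empty)
PUSH 3   → 3
PUSH -52 → 3 -52
POP      → 3
PUSH 10  → 3 10
MUL      → 30
LOAD 2   → 30 -48
STORE 2  → 30
PUSH -2  → 30 -2
OVER     → 30 -2 30
LT       → 30 1

-48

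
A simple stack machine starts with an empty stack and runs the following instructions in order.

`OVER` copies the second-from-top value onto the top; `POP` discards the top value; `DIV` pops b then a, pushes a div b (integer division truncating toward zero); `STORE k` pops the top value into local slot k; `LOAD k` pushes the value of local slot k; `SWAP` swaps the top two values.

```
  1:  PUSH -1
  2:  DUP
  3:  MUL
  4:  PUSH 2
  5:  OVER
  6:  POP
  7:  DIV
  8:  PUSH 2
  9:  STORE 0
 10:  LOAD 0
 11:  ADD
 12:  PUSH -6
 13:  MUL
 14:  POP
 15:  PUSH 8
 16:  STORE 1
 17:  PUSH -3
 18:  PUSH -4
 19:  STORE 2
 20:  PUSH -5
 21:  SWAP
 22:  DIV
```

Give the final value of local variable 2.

-4

PUSH -1 : [-1]
DUP     : [-1, -1]
MUL     : [1]
PUSH 2  : [1, 2]
OVER    : [1, 2, 1]
POP     : [1, 2]
DIV     : [0]
PUSH 2  : [0, 2]
STORE 0 : [0]
LOAD 0  : [0, 2]
ADD     : [2]
PUSH -6 : [2, -6]
MUL     : [-12]
POP     : []
PUSH 8  : [8]
STORE 1 : []
PUSH -3 : [-3]
PUSH -4 : [-3, -4]
STORE 2 : [-3]
PUSH -5 : [-3, -5]
SWAP    : [-5, -3]
DIV     : [1]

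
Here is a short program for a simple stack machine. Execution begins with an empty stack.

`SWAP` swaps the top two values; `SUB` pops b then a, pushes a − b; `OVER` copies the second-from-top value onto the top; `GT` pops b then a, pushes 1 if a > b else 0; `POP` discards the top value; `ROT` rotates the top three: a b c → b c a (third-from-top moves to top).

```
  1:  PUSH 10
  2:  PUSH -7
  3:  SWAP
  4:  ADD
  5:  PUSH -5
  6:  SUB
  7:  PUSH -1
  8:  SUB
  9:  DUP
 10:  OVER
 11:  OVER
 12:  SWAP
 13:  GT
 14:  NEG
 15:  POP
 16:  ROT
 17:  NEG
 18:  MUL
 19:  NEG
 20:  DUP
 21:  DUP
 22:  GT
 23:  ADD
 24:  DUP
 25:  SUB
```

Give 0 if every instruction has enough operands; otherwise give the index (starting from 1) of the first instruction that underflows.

PUSH 10  10
PUSH -7  10 -7
SWAP     -7 10
ADD      3
PUSH -5  3 -5
SUB      8
PUSH -1  8 -1
SUB      9
DUP      9 9
OVER     9 9 9
OVER     9 9 9 9
SWAP     9 9 9 9
GT       9 9 0
NEG      9 9 0
POP      9 9
ROT  — needs 3 operands, stack has 2 → underflow

16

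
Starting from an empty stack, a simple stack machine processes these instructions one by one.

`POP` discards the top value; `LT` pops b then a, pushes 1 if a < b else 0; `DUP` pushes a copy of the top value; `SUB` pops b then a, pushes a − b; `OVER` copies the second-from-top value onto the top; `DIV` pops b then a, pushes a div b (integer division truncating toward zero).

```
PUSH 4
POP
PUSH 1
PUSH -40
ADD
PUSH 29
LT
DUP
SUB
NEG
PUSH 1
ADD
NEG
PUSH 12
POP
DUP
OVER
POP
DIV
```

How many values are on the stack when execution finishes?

1

PUSH 4   -> [4]
POP      -> []
PUSH 1   -> [1]
PUSH -40 -> [1, -40]
ADD      -> [-39]
PUSH 29  -> [-39, 29]
LT       -> [1]
DUP      -> [1, 1]
SUB      -> [0]
NEG      -> [0]
PUSH 1   -> [0, 1]
ADD      -> [1]
NEG      -> [-1]
PUSH 12  -> [-1, 12]
POP      -> [-1]
DUP      -> [-1, -1]
OVER     -> [-1, -1, -1]
POP      -> [-1, -1]
DIV      -> [1]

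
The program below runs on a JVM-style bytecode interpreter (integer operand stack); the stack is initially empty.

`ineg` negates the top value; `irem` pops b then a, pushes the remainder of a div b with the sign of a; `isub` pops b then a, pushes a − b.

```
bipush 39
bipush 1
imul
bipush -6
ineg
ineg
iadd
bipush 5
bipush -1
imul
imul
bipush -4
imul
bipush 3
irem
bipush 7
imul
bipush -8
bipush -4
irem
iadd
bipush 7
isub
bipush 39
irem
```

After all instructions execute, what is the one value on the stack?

-7

bipush 39 : 39
bipush 1  : 39 1
imul      : 39
bipush -6 : 39 -6
ineg      : 39 6
ineg      : 39 -6
iadd      : 33
bipush 5  : 33 5
bipush -1 : 33 5 -1
imul      : 33 -5
imul      : -165
bipush -4 : -165 -4
imul      : 660
bipush 3  : 660 3
irem      : 0
bipush 7  : 0 7
imul      : 0
bipush -8 : 0 -8
bipush -4 : 0 -8 -4
irem      : 0 0
iadd      : 0
bipush 7  : 0 7
isub      : -7
bipush 39 : -7 39
irem      : -7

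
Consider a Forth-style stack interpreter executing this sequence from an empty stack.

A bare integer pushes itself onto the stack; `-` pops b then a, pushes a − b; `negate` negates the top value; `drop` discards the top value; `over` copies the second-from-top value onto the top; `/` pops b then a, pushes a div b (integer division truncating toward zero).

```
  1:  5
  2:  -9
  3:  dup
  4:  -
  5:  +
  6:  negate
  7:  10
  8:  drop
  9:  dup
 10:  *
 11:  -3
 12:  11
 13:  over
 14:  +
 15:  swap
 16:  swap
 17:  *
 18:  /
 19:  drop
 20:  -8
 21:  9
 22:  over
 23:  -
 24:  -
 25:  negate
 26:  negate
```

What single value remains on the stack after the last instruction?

5      -> [5]
-9     -> [5, -9]
dup    -> [5, -9, -9]
-      -> [5, 0]
+      -> [5]
negate -> [-5]
10     -> [-5, 10]
drop   -> [-5]
dup    -> [-5, -5]
*      -> [25]
-3     -> [25, -3]
11     -> [25, -3, 11]
over   -> [25, -3, 11, -3]
+      -> [25, -3, 8]
swap   -> [25, 8, -3]
swap   -> [25, -3, 8]
*      -> [25, -24]
/      -> [-1]
drop   -> []
-8     -> [-8]
9      -> [-8, 9]
over   -> [-8, 9, -8]
-      -> [-8, 17]
-      -> [-25]
negate -> [25]
negate -> [-25]

-25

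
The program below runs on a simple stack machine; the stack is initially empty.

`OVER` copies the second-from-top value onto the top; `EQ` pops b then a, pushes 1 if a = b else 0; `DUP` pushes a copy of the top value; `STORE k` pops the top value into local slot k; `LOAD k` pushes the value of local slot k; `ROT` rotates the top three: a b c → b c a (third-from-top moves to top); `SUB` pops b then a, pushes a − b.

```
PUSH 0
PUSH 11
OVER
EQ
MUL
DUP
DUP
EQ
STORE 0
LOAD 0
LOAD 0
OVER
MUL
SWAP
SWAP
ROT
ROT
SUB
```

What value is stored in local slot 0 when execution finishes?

1

PUSH 0   [0]
PUSH 11  [0, 11]
OVER     [0, 11, 0]
EQ       [0, 0]
MUL      [0]
DUP      [0, 0]
DUP      [0, 0, 0]
EQ       [0, 1]
STORE 0  [0]
LOAD 0   [0, 1]
LOAD 0   [0, 1, 1]
OVER     [0, 1, 1, 1]
MUL      [0, 1, 1]
SWAP     [0, 1, 1]
SWAP     [0, 1, 1]
ROT      [1, 1, 0]
ROT      [1, 0, 1]
SUB      [1, -1]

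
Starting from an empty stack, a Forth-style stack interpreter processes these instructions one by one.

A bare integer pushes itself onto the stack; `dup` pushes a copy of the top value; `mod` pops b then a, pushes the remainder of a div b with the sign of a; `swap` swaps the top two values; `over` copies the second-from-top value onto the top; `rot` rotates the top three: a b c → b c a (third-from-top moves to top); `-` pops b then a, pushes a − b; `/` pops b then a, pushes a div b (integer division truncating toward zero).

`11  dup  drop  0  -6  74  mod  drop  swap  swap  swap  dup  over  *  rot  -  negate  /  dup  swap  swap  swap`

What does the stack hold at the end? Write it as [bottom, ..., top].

11     : 11
dup    : 11 11
drop   : 11
0      : 11 0
-6     : 11 0 -6
74     : 11 0 -6 74
mod    : 11 0 -6
drop   : 11 0
swap   : 0 11
swap   : 11 0
swap   : 0 11
dup    : 0 11 11
over   : 0 11 11 11
*      : 0 11 121
rot    : 11 121 0
-      : 11 121
negate : 11 -121
/      : 0
dup    : 0 0
swap   : 0 0
swap   : 0 0
swap   : 0 0

[0, 0]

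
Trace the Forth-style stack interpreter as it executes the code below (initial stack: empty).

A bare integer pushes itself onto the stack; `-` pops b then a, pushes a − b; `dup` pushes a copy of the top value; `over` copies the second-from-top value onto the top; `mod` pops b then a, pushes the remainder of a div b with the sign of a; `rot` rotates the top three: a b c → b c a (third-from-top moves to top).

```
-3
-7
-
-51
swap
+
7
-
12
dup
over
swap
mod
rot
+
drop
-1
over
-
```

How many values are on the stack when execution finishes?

-3   -> -3
-7   -> -3 -7
-    -> 4
-51  -> 4 -51
swap -> -51 4
+    -> -47
7    -> -47 7
-    -> -54
12   -> -54 12
dup  -> -54 12 12
over -> -54 12 12 12
swap -> -54 12 12 12
mod  -> -54 12 0
rot  -> 12 0 -54
+    -> 12 -54
drop -> 12
-1   -> 12 -1
over -> 12 -1 12
-    -> 12 -13

2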